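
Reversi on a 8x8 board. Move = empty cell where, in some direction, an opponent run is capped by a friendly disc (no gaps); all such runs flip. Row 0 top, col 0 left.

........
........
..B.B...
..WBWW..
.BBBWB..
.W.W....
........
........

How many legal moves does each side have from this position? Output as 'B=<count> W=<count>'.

Answer: B=12 W=14

Derivation:
-- B to move --
(2,1): flips 1 -> legal
(2,3): flips 2 -> legal
(2,5): flips 2 -> legal
(2,6): no bracket -> illegal
(3,1): flips 1 -> legal
(3,6): flips 2 -> legal
(4,0): no bracket -> illegal
(4,6): flips 1 -> legal
(5,0): no bracket -> illegal
(5,2): no bracket -> illegal
(5,4): flips 2 -> legal
(5,5): flips 1 -> legal
(6,0): flips 1 -> legal
(6,1): flips 1 -> legal
(6,2): no bracket -> illegal
(6,3): flips 1 -> legal
(6,4): flips 1 -> legal
B mobility = 12
-- W to move --
(1,1): flips 2 -> legal
(1,2): flips 1 -> legal
(1,3): flips 1 -> legal
(1,4): flips 1 -> legal
(1,5): flips 3 -> legal
(2,1): no bracket -> illegal
(2,3): flips 2 -> legal
(2,5): no bracket -> illegal
(3,0): no bracket -> illegal
(3,1): flips 2 -> legal
(3,6): no bracket -> illegal
(4,0): flips 3 -> legal
(4,6): flips 1 -> legal
(5,0): flips 1 -> legal
(5,2): flips 2 -> legal
(5,4): flips 1 -> legal
(5,5): flips 1 -> legal
(5,6): flips 1 -> legal
W mobility = 14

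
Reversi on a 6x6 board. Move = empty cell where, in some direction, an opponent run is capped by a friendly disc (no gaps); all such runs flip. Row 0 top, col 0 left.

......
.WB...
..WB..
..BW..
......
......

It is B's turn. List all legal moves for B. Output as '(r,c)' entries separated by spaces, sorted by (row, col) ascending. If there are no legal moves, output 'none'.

Answer: (1,0) (2,1) (3,4) (4,3)

Derivation:
(0,0): no bracket -> illegal
(0,1): no bracket -> illegal
(0,2): no bracket -> illegal
(1,0): flips 1 -> legal
(1,3): no bracket -> illegal
(2,0): no bracket -> illegal
(2,1): flips 1 -> legal
(2,4): no bracket -> illegal
(3,1): no bracket -> illegal
(3,4): flips 1 -> legal
(4,2): no bracket -> illegal
(4,3): flips 1 -> legal
(4,4): no bracket -> illegal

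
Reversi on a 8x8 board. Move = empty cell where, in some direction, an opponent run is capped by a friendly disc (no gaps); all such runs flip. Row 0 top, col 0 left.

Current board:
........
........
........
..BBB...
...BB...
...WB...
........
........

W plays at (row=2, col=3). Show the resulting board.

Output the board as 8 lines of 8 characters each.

Answer: ........
........
...W....
..BWB...
...WB...
...WB...
........
........

Derivation:
Place W at (2,3); scan 8 dirs for brackets.
Dir NW: first cell '.' (not opp) -> no flip
Dir N: first cell '.' (not opp) -> no flip
Dir NE: first cell '.' (not opp) -> no flip
Dir W: first cell '.' (not opp) -> no flip
Dir E: first cell '.' (not opp) -> no flip
Dir SW: opp run (3,2), next='.' -> no flip
Dir S: opp run (3,3) (4,3) capped by W -> flip
Dir SE: opp run (3,4), next='.' -> no flip
All flips: (3,3) (4,3)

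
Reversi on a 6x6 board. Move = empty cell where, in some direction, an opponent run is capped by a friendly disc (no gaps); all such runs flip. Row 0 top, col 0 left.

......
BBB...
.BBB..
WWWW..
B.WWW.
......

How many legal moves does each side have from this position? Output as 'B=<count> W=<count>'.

-- B to move --
(2,0): flips 1 -> legal
(2,4): no bracket -> illegal
(3,4): no bracket -> illegal
(3,5): no bracket -> illegal
(4,1): flips 2 -> legal
(4,5): no bracket -> illegal
(5,1): no bracket -> illegal
(5,2): flips 2 -> legal
(5,3): flips 2 -> legal
(5,4): flips 2 -> legal
(5,5): flips 2 -> legal
B mobility = 6
-- W to move --
(0,0): flips 2 -> legal
(0,1): flips 2 -> legal
(0,2): flips 2 -> legal
(0,3): flips 2 -> legal
(1,3): flips 2 -> legal
(1,4): flips 1 -> legal
(2,0): no bracket -> illegal
(2,4): no bracket -> illegal
(3,4): no bracket -> illegal
(4,1): no bracket -> illegal
(5,0): flips 1 -> legal
(5,1): no bracket -> illegal
W mobility = 7

Answer: B=6 W=7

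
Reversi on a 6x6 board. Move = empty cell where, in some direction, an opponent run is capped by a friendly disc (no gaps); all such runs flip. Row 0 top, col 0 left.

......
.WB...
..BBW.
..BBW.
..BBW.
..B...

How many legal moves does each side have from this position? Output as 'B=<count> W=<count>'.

-- B to move --
(0,0): flips 1 -> legal
(0,1): no bracket -> illegal
(0,2): no bracket -> illegal
(1,0): flips 1 -> legal
(1,3): no bracket -> illegal
(1,4): no bracket -> illegal
(1,5): flips 1 -> legal
(2,0): no bracket -> illegal
(2,1): no bracket -> illegal
(2,5): flips 2 -> legal
(3,5): flips 1 -> legal
(4,5): flips 2 -> legal
(5,3): no bracket -> illegal
(5,4): no bracket -> illegal
(5,5): flips 1 -> legal
B mobility = 7
-- W to move --
(0,1): flips 2 -> legal
(0,2): no bracket -> illegal
(0,3): no bracket -> illegal
(1,3): flips 1 -> legal
(1,4): no bracket -> illegal
(2,1): flips 2 -> legal
(3,1): flips 2 -> legal
(4,1): flips 2 -> legal
(5,1): flips 2 -> legal
(5,3): no bracket -> illegal
(5,4): no bracket -> illegal
W mobility = 6

Answer: B=7 W=6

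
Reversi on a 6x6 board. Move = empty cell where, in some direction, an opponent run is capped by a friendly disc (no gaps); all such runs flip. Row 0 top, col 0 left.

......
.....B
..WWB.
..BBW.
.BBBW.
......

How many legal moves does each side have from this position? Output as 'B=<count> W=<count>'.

-- B to move --
(1,1): flips 1 -> legal
(1,2): flips 1 -> legal
(1,3): flips 1 -> legal
(1,4): flips 1 -> legal
(2,1): flips 2 -> legal
(2,5): flips 1 -> legal
(3,1): no bracket -> illegal
(3,5): flips 1 -> legal
(4,5): flips 1 -> legal
(5,3): no bracket -> illegal
(5,4): flips 2 -> legal
(5,5): flips 1 -> legal
B mobility = 10
-- W to move --
(0,4): no bracket -> illegal
(0,5): no bracket -> illegal
(1,3): no bracket -> illegal
(1,4): flips 1 -> legal
(2,1): no bracket -> illegal
(2,5): flips 1 -> legal
(3,0): no bracket -> illegal
(3,1): flips 2 -> legal
(3,5): no bracket -> illegal
(4,0): flips 3 -> legal
(5,0): flips 2 -> legal
(5,1): no bracket -> illegal
(5,2): flips 3 -> legal
(5,3): flips 2 -> legal
(5,4): no bracket -> illegal
W mobility = 7

Answer: B=10 W=7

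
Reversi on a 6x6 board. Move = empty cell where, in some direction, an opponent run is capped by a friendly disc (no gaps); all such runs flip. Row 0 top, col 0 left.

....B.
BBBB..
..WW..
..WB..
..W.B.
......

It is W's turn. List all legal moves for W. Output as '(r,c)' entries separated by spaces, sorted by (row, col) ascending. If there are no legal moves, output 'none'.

(0,0): flips 1 -> legal
(0,1): flips 1 -> legal
(0,2): flips 1 -> legal
(0,3): flips 1 -> legal
(0,5): no bracket -> illegal
(1,4): no bracket -> illegal
(1,5): no bracket -> illegal
(2,0): no bracket -> illegal
(2,1): no bracket -> illegal
(2,4): flips 1 -> legal
(3,4): flips 1 -> legal
(3,5): no bracket -> illegal
(4,3): flips 1 -> legal
(4,5): no bracket -> illegal
(5,3): no bracket -> illegal
(5,4): no bracket -> illegal
(5,5): flips 2 -> legal

Answer: (0,0) (0,1) (0,2) (0,3) (2,4) (3,4) (4,3) (5,5)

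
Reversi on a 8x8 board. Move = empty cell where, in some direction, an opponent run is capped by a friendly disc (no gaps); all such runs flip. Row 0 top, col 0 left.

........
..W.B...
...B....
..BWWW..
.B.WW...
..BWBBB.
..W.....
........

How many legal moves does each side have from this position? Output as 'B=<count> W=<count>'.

-- B to move --
(0,1): flips 1 -> legal
(0,2): no bracket -> illegal
(0,3): no bracket -> illegal
(1,1): no bracket -> illegal
(1,3): no bracket -> illegal
(2,1): no bracket -> illegal
(2,2): flips 2 -> legal
(2,4): flips 2 -> legal
(2,5): flips 2 -> legal
(2,6): no bracket -> illegal
(3,6): flips 3 -> legal
(4,2): no bracket -> illegal
(4,5): flips 1 -> legal
(4,6): no bracket -> illegal
(5,1): no bracket -> illegal
(6,1): no bracket -> illegal
(6,3): flips 3 -> legal
(6,4): no bracket -> illegal
(7,1): no bracket -> illegal
(7,2): flips 1 -> legal
(7,3): no bracket -> illegal
B mobility = 8
-- W to move --
(0,3): no bracket -> illegal
(0,4): no bracket -> illegal
(0,5): no bracket -> illegal
(1,3): flips 1 -> legal
(1,5): no bracket -> illegal
(2,1): flips 1 -> legal
(2,2): no bracket -> illegal
(2,4): no bracket -> illegal
(2,5): no bracket -> illegal
(3,0): no bracket -> illegal
(3,1): flips 1 -> legal
(4,0): no bracket -> illegal
(4,2): flips 1 -> legal
(4,5): no bracket -> illegal
(4,6): no bracket -> illegal
(4,7): no bracket -> illegal
(5,0): no bracket -> illegal
(5,1): flips 1 -> legal
(5,7): flips 3 -> legal
(6,1): flips 1 -> legal
(6,3): no bracket -> illegal
(6,4): flips 1 -> legal
(6,5): flips 1 -> legal
(6,6): flips 1 -> legal
(6,7): no bracket -> illegal
W mobility = 10

Answer: B=8 W=10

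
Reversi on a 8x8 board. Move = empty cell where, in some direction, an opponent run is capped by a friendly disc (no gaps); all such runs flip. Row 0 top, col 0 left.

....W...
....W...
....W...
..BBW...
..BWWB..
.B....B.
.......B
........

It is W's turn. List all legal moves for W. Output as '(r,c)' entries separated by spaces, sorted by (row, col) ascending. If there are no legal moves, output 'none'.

Answer: (2,1) (2,2) (2,3) (3,1) (4,1) (4,6) (6,0)

Derivation:
(2,1): flips 1 -> legal
(2,2): flips 1 -> legal
(2,3): flips 1 -> legal
(3,1): flips 2 -> legal
(3,5): no bracket -> illegal
(3,6): no bracket -> illegal
(4,0): no bracket -> illegal
(4,1): flips 1 -> legal
(4,6): flips 1 -> legal
(4,7): no bracket -> illegal
(5,0): no bracket -> illegal
(5,2): no bracket -> illegal
(5,3): no bracket -> illegal
(5,4): no bracket -> illegal
(5,5): no bracket -> illegal
(5,7): no bracket -> illegal
(6,0): flips 3 -> legal
(6,1): no bracket -> illegal
(6,2): no bracket -> illegal
(6,5): no bracket -> illegal
(6,6): no bracket -> illegal
(7,6): no bracket -> illegal
(7,7): no bracket -> illegal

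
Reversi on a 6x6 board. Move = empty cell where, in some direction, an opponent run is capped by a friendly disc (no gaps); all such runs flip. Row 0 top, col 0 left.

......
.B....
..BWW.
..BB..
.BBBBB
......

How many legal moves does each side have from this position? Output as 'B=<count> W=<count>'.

-- B to move --
(1,2): no bracket -> illegal
(1,3): flips 1 -> legal
(1,4): flips 1 -> legal
(1,5): flips 1 -> legal
(2,5): flips 2 -> legal
(3,4): no bracket -> illegal
(3,5): no bracket -> illegal
B mobility = 4
-- W to move --
(0,0): no bracket -> illegal
(0,1): no bracket -> illegal
(0,2): no bracket -> illegal
(1,0): no bracket -> illegal
(1,2): no bracket -> illegal
(1,3): no bracket -> illegal
(2,0): no bracket -> illegal
(2,1): flips 1 -> legal
(3,0): no bracket -> illegal
(3,1): no bracket -> illegal
(3,4): no bracket -> illegal
(3,5): no bracket -> illegal
(4,0): no bracket -> illegal
(5,0): flips 2 -> legal
(5,1): flips 2 -> legal
(5,2): no bracket -> illegal
(5,3): flips 2 -> legal
(5,4): no bracket -> illegal
(5,5): no bracket -> illegal
W mobility = 4

Answer: B=4 W=4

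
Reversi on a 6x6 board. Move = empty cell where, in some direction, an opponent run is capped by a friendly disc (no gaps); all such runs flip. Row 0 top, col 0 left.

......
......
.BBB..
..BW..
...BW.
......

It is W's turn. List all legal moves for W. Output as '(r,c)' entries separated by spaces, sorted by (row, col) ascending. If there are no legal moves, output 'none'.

(1,0): no bracket -> illegal
(1,1): flips 1 -> legal
(1,2): no bracket -> illegal
(1,3): flips 1 -> legal
(1,4): no bracket -> illegal
(2,0): no bracket -> illegal
(2,4): no bracket -> illegal
(3,0): no bracket -> illegal
(3,1): flips 1 -> legal
(3,4): no bracket -> illegal
(4,1): no bracket -> illegal
(4,2): flips 1 -> legal
(5,2): no bracket -> illegal
(5,3): flips 1 -> legal
(5,4): no bracket -> illegal

Answer: (1,1) (1,3) (3,1) (4,2) (5,3)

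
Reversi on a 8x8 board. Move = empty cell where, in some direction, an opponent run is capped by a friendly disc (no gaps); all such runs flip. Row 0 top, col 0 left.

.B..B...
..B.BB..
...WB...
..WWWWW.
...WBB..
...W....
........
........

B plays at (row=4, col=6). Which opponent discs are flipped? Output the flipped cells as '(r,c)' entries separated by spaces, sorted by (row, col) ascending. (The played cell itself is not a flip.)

Dir NW: opp run (3,5) capped by B -> flip
Dir N: opp run (3,6), next='.' -> no flip
Dir NE: first cell '.' (not opp) -> no flip
Dir W: first cell 'B' (not opp) -> no flip
Dir E: first cell '.' (not opp) -> no flip
Dir SW: first cell '.' (not opp) -> no flip
Dir S: first cell '.' (not opp) -> no flip
Dir SE: first cell '.' (not opp) -> no flip

Answer: (3,5)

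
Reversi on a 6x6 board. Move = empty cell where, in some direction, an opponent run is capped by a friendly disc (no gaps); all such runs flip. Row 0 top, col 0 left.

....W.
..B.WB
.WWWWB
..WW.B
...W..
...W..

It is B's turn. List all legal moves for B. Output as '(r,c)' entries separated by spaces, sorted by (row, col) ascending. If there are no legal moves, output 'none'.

(0,3): flips 1 -> legal
(0,5): no bracket -> illegal
(1,0): no bracket -> illegal
(1,1): no bracket -> illegal
(1,3): flips 2 -> legal
(2,0): flips 4 -> legal
(3,0): flips 1 -> legal
(3,1): no bracket -> illegal
(3,4): flips 1 -> legal
(4,1): no bracket -> illegal
(4,2): flips 4 -> legal
(4,4): no bracket -> illegal
(5,2): no bracket -> illegal
(5,4): no bracket -> illegal

Answer: (0,3) (1,3) (2,0) (3,0) (3,4) (4,2)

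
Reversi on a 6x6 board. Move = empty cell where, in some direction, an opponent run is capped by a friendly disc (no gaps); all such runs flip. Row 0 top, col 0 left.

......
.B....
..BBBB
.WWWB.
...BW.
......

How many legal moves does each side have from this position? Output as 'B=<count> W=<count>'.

-- B to move --
(2,0): no bracket -> illegal
(2,1): flips 1 -> legal
(3,0): flips 3 -> legal
(3,5): no bracket -> illegal
(4,0): flips 1 -> legal
(4,1): flips 1 -> legal
(4,2): flips 2 -> legal
(4,5): flips 1 -> legal
(5,3): no bracket -> illegal
(5,4): flips 1 -> legal
(5,5): flips 2 -> legal
B mobility = 8
-- W to move --
(0,0): flips 2 -> legal
(0,1): no bracket -> illegal
(0,2): no bracket -> illegal
(1,0): no bracket -> illegal
(1,2): flips 1 -> legal
(1,3): flips 2 -> legal
(1,4): flips 3 -> legal
(1,5): flips 1 -> legal
(2,0): no bracket -> illegal
(2,1): no bracket -> illegal
(3,5): flips 1 -> legal
(4,2): flips 1 -> legal
(4,5): no bracket -> illegal
(5,2): no bracket -> illegal
(5,3): flips 1 -> legal
(5,4): flips 1 -> legal
W mobility = 9

Answer: B=8 W=9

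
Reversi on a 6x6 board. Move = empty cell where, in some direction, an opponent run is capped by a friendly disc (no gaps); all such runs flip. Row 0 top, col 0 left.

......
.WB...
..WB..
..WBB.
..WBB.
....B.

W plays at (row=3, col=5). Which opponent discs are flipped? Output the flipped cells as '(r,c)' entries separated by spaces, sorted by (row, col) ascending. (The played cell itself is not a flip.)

Answer: (3,3) (3,4)

Derivation:
Dir NW: first cell '.' (not opp) -> no flip
Dir N: first cell '.' (not opp) -> no flip
Dir NE: edge -> no flip
Dir W: opp run (3,4) (3,3) capped by W -> flip
Dir E: edge -> no flip
Dir SW: opp run (4,4), next='.' -> no flip
Dir S: first cell '.' (not opp) -> no flip
Dir SE: edge -> no flip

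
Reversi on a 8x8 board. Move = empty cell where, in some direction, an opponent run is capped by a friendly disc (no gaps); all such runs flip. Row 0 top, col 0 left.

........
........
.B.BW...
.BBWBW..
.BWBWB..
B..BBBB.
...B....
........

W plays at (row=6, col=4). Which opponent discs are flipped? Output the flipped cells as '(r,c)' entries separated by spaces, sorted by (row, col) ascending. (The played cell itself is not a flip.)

Answer: (5,3) (5,4)

Derivation:
Dir NW: opp run (5,3) capped by W -> flip
Dir N: opp run (5,4) capped by W -> flip
Dir NE: opp run (5,5), next='.' -> no flip
Dir W: opp run (6,3), next='.' -> no flip
Dir E: first cell '.' (not opp) -> no flip
Dir SW: first cell '.' (not opp) -> no flip
Dir S: first cell '.' (not opp) -> no flip
Dir SE: first cell '.' (not opp) -> no flip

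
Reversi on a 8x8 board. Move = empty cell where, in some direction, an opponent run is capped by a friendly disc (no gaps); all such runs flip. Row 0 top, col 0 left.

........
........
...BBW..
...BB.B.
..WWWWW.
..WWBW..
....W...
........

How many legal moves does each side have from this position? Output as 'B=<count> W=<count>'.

Answer: B=10 W=10

Derivation:
-- B to move --
(1,4): flips 1 -> legal
(1,5): no bracket -> illegal
(1,6): flips 1 -> legal
(2,6): flips 1 -> legal
(3,1): no bracket -> illegal
(3,2): flips 1 -> legal
(3,5): no bracket -> illegal
(3,7): no bracket -> illegal
(4,1): no bracket -> illegal
(4,7): no bracket -> illegal
(5,1): flips 3 -> legal
(5,6): flips 3 -> legal
(5,7): no bracket -> illegal
(6,1): flips 2 -> legal
(6,2): no bracket -> illegal
(6,3): flips 2 -> legal
(6,5): no bracket -> illegal
(6,6): flips 2 -> legal
(7,3): no bracket -> illegal
(7,4): flips 1 -> legal
(7,5): no bracket -> illegal
B mobility = 10
-- W to move --
(1,2): flips 2 -> legal
(1,3): flips 2 -> legal
(1,4): flips 2 -> legal
(1,5): flips 2 -> legal
(2,2): flips 3 -> legal
(2,6): flips 1 -> legal
(2,7): flips 1 -> legal
(3,2): no bracket -> illegal
(3,5): no bracket -> illegal
(3,7): no bracket -> illegal
(4,7): flips 1 -> legal
(6,3): flips 1 -> legal
(6,5): flips 1 -> legal
W mobility = 10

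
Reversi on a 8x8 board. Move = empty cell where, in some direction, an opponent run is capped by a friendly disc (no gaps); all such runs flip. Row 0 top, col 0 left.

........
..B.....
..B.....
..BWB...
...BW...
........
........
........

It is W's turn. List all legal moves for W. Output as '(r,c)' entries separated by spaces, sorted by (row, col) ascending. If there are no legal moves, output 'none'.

(0,1): no bracket -> illegal
(0,2): no bracket -> illegal
(0,3): no bracket -> illegal
(1,1): flips 1 -> legal
(1,3): no bracket -> illegal
(2,1): no bracket -> illegal
(2,3): no bracket -> illegal
(2,4): flips 1 -> legal
(2,5): no bracket -> illegal
(3,1): flips 1 -> legal
(3,5): flips 1 -> legal
(4,1): no bracket -> illegal
(4,2): flips 1 -> legal
(4,5): no bracket -> illegal
(5,2): no bracket -> illegal
(5,3): flips 1 -> legal
(5,4): no bracket -> illegal

Answer: (1,1) (2,4) (3,1) (3,5) (4,2) (5,3)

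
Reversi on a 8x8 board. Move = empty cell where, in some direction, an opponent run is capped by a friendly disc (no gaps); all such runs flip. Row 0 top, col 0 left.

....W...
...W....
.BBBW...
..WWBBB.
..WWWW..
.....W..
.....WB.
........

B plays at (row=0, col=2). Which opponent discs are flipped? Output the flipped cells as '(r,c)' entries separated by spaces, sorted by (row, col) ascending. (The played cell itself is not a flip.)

Dir NW: edge -> no flip
Dir N: edge -> no flip
Dir NE: edge -> no flip
Dir W: first cell '.' (not opp) -> no flip
Dir E: first cell '.' (not opp) -> no flip
Dir SW: first cell '.' (not opp) -> no flip
Dir S: first cell '.' (not opp) -> no flip
Dir SE: opp run (1,3) (2,4) capped by B -> flip

Answer: (1,3) (2,4)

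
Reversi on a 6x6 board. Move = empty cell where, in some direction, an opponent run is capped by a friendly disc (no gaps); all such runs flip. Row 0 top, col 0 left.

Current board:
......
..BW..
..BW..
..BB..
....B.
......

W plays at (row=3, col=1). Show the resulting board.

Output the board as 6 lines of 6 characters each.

Place W at (3,1); scan 8 dirs for brackets.
Dir NW: first cell '.' (not opp) -> no flip
Dir N: first cell '.' (not opp) -> no flip
Dir NE: opp run (2,2) capped by W -> flip
Dir W: first cell '.' (not opp) -> no flip
Dir E: opp run (3,2) (3,3), next='.' -> no flip
Dir SW: first cell '.' (not opp) -> no flip
Dir S: first cell '.' (not opp) -> no flip
Dir SE: first cell '.' (not opp) -> no flip
All flips: (2,2)

Answer: ......
..BW..
..WW..
.WBB..
....B.
......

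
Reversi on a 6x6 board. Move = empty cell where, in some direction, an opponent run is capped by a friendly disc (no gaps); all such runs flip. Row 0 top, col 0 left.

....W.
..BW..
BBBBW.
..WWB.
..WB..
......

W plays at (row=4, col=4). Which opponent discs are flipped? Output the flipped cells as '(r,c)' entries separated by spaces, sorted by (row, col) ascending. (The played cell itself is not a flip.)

Dir NW: first cell 'W' (not opp) -> no flip
Dir N: opp run (3,4) capped by W -> flip
Dir NE: first cell '.' (not opp) -> no flip
Dir W: opp run (4,3) capped by W -> flip
Dir E: first cell '.' (not opp) -> no flip
Dir SW: first cell '.' (not opp) -> no flip
Dir S: first cell '.' (not opp) -> no flip
Dir SE: first cell '.' (not opp) -> no flip

Answer: (3,4) (4,3)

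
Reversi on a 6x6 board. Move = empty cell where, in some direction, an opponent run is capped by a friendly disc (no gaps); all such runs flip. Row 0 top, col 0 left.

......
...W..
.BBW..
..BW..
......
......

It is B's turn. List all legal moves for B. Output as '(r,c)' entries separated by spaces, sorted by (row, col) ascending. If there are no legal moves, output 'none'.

Answer: (0,4) (1,4) (2,4) (3,4) (4,4)

Derivation:
(0,2): no bracket -> illegal
(0,3): no bracket -> illegal
(0,4): flips 1 -> legal
(1,2): no bracket -> illegal
(1,4): flips 1 -> legal
(2,4): flips 1 -> legal
(3,4): flips 1 -> legal
(4,2): no bracket -> illegal
(4,3): no bracket -> illegal
(4,4): flips 1 -> legal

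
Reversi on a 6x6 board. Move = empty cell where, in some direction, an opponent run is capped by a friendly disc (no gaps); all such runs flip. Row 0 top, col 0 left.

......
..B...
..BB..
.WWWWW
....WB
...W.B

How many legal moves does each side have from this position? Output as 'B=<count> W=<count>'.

-- B to move --
(2,0): no bracket -> illegal
(2,1): no bracket -> illegal
(2,4): no bracket -> illegal
(2,5): flips 1 -> legal
(3,0): no bracket -> illegal
(4,0): flips 1 -> legal
(4,1): flips 1 -> legal
(4,2): flips 1 -> legal
(4,3): flips 2 -> legal
(5,2): no bracket -> illegal
(5,4): no bracket -> illegal
B mobility = 5
-- W to move --
(0,1): flips 2 -> legal
(0,2): flips 2 -> legal
(0,3): no bracket -> illegal
(1,1): flips 1 -> legal
(1,3): flips 2 -> legal
(1,4): flips 1 -> legal
(2,1): no bracket -> illegal
(2,4): no bracket -> illegal
(5,4): no bracket -> illegal
W mobility = 5

Answer: B=5 W=5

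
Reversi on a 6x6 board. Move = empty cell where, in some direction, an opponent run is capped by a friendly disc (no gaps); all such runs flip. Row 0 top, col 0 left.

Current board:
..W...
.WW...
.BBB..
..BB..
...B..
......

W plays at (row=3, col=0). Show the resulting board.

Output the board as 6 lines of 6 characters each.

Answer: ..W...
.WW...
.WBB..
W.BB..
...B..
......

Derivation:
Place W at (3,0); scan 8 dirs for brackets.
Dir NW: edge -> no flip
Dir N: first cell '.' (not opp) -> no flip
Dir NE: opp run (2,1) capped by W -> flip
Dir W: edge -> no flip
Dir E: first cell '.' (not opp) -> no flip
Dir SW: edge -> no flip
Dir S: first cell '.' (not opp) -> no flip
Dir SE: first cell '.' (not opp) -> no flip
All flips: (2,1)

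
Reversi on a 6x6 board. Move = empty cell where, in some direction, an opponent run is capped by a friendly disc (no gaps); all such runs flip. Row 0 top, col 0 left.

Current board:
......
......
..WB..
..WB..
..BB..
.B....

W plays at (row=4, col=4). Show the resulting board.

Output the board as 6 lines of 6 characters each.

Answer: ......
......
..WB..
..WW..
..BBW.
.B....

Derivation:
Place W at (4,4); scan 8 dirs for brackets.
Dir NW: opp run (3,3) capped by W -> flip
Dir N: first cell '.' (not opp) -> no flip
Dir NE: first cell '.' (not opp) -> no flip
Dir W: opp run (4,3) (4,2), next='.' -> no flip
Dir E: first cell '.' (not opp) -> no flip
Dir SW: first cell '.' (not opp) -> no flip
Dir S: first cell '.' (not opp) -> no flip
Dir SE: first cell '.' (not opp) -> no flip
All flips: (3,3)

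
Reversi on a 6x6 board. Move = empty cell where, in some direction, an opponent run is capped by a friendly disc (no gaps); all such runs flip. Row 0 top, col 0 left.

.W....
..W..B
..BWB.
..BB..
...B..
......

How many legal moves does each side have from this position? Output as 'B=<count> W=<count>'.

-- B to move --
(0,0): no bracket -> illegal
(0,2): flips 1 -> legal
(0,3): no bracket -> illegal
(1,0): no bracket -> illegal
(1,1): no bracket -> illegal
(1,3): flips 1 -> legal
(1,4): flips 1 -> legal
(2,1): no bracket -> illegal
(3,4): no bracket -> illegal
B mobility = 3
-- W to move --
(0,4): no bracket -> illegal
(0,5): no bracket -> illegal
(1,1): no bracket -> illegal
(1,3): no bracket -> illegal
(1,4): no bracket -> illegal
(2,1): flips 1 -> legal
(2,5): flips 1 -> legal
(3,1): no bracket -> illegal
(3,4): no bracket -> illegal
(3,5): no bracket -> illegal
(4,1): flips 1 -> legal
(4,2): flips 2 -> legal
(4,4): no bracket -> illegal
(5,2): no bracket -> illegal
(5,3): flips 2 -> legal
(5,4): no bracket -> illegal
W mobility = 5

Answer: B=3 W=5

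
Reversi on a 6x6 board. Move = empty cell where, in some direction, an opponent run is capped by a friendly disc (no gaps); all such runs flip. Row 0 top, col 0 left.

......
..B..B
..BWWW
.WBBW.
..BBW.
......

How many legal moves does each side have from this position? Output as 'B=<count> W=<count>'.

-- B to move --
(1,3): flips 1 -> legal
(1,4): flips 1 -> legal
(2,0): flips 1 -> legal
(2,1): no bracket -> illegal
(3,0): flips 1 -> legal
(3,5): flips 2 -> legal
(4,0): flips 1 -> legal
(4,1): no bracket -> illegal
(4,5): flips 3 -> legal
(5,3): no bracket -> illegal
(5,4): no bracket -> illegal
(5,5): flips 1 -> legal
B mobility = 8
-- W to move --
(0,1): flips 1 -> legal
(0,2): no bracket -> illegal
(0,3): no bracket -> illegal
(0,4): no bracket -> illegal
(0,5): flips 1 -> legal
(1,1): flips 2 -> legal
(1,3): flips 1 -> legal
(1,4): no bracket -> illegal
(2,1): flips 1 -> legal
(4,1): flips 3 -> legal
(5,1): flips 2 -> legal
(5,2): flips 1 -> legal
(5,3): flips 3 -> legal
(5,4): no bracket -> illegal
W mobility = 9

Answer: B=8 W=9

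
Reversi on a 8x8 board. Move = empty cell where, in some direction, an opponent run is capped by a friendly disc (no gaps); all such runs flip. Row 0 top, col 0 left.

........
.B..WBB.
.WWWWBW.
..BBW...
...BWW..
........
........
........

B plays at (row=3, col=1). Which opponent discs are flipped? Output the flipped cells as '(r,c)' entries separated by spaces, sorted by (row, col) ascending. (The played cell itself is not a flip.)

Dir NW: first cell '.' (not opp) -> no flip
Dir N: opp run (2,1) capped by B -> flip
Dir NE: opp run (2,2), next='.' -> no flip
Dir W: first cell '.' (not opp) -> no flip
Dir E: first cell 'B' (not opp) -> no flip
Dir SW: first cell '.' (not opp) -> no flip
Dir S: first cell '.' (not opp) -> no flip
Dir SE: first cell '.' (not opp) -> no flip

Answer: (2,1)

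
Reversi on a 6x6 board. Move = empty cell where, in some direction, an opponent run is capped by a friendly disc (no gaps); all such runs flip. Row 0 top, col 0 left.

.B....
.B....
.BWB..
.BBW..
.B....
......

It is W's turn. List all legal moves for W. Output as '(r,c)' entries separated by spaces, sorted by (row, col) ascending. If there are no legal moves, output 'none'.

Answer: (0,0) (1,3) (2,0) (2,4) (3,0) (4,0) (4,2)

Derivation:
(0,0): flips 1 -> legal
(0,2): no bracket -> illegal
(1,0): no bracket -> illegal
(1,2): no bracket -> illegal
(1,3): flips 1 -> legal
(1,4): no bracket -> illegal
(2,0): flips 1 -> legal
(2,4): flips 1 -> legal
(3,0): flips 2 -> legal
(3,4): no bracket -> illegal
(4,0): flips 1 -> legal
(4,2): flips 1 -> legal
(4,3): no bracket -> illegal
(5,0): no bracket -> illegal
(5,1): no bracket -> illegal
(5,2): no bracket -> illegal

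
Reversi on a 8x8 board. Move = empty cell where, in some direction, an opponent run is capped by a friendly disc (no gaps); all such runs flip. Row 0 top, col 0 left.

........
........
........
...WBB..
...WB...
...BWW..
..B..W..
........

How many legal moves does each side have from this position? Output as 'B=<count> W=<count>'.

Answer: B=8 W=6

Derivation:
-- B to move --
(2,2): flips 1 -> legal
(2,3): flips 2 -> legal
(2,4): no bracket -> illegal
(3,2): flips 1 -> legal
(4,2): flips 1 -> legal
(4,5): no bracket -> illegal
(4,6): no bracket -> illegal
(5,2): flips 1 -> legal
(5,6): flips 2 -> legal
(6,3): no bracket -> illegal
(6,4): flips 1 -> legal
(6,6): flips 1 -> legal
(7,4): no bracket -> illegal
(7,5): no bracket -> illegal
(7,6): no bracket -> illegal
B mobility = 8
-- W to move --
(2,3): no bracket -> illegal
(2,4): flips 2 -> legal
(2,5): flips 1 -> legal
(2,6): no bracket -> illegal
(3,6): flips 2 -> legal
(4,2): no bracket -> illegal
(4,5): flips 1 -> legal
(4,6): no bracket -> illegal
(5,1): no bracket -> illegal
(5,2): flips 1 -> legal
(6,1): no bracket -> illegal
(6,3): flips 1 -> legal
(6,4): no bracket -> illegal
(7,1): no bracket -> illegal
(7,2): no bracket -> illegal
(7,3): no bracket -> illegal
W mobility = 6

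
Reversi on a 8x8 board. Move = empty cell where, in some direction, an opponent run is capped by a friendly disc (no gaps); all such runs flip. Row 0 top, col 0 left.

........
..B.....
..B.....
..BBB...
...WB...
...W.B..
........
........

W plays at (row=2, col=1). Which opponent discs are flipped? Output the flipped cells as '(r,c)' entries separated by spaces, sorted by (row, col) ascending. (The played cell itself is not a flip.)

Dir NW: first cell '.' (not opp) -> no flip
Dir N: first cell '.' (not opp) -> no flip
Dir NE: opp run (1,2), next='.' -> no flip
Dir W: first cell '.' (not opp) -> no flip
Dir E: opp run (2,2), next='.' -> no flip
Dir SW: first cell '.' (not opp) -> no flip
Dir S: first cell '.' (not opp) -> no flip
Dir SE: opp run (3,2) capped by W -> flip

Answer: (3,2)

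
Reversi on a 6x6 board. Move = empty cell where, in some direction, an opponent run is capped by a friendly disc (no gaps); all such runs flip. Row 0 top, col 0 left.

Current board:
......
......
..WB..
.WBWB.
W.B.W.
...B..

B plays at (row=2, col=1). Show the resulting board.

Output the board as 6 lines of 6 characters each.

Answer: ......
......
.BBB..
.WBWB.
W.B.W.
...B..

Derivation:
Place B at (2,1); scan 8 dirs for brackets.
Dir NW: first cell '.' (not opp) -> no flip
Dir N: first cell '.' (not opp) -> no flip
Dir NE: first cell '.' (not opp) -> no flip
Dir W: first cell '.' (not opp) -> no flip
Dir E: opp run (2,2) capped by B -> flip
Dir SW: first cell '.' (not opp) -> no flip
Dir S: opp run (3,1), next='.' -> no flip
Dir SE: first cell 'B' (not opp) -> no flip
All flips: (2,2)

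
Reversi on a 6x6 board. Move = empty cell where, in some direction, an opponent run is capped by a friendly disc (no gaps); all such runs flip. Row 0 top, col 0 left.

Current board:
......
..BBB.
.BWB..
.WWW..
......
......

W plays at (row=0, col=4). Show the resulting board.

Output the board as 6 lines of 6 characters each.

Answer: ....W.
..BWB.
.BWB..
.WWW..
......
......

Derivation:
Place W at (0,4); scan 8 dirs for brackets.
Dir NW: edge -> no flip
Dir N: edge -> no flip
Dir NE: edge -> no flip
Dir W: first cell '.' (not opp) -> no flip
Dir E: first cell '.' (not opp) -> no flip
Dir SW: opp run (1,3) capped by W -> flip
Dir S: opp run (1,4), next='.' -> no flip
Dir SE: first cell '.' (not opp) -> no flip
All flips: (1,3)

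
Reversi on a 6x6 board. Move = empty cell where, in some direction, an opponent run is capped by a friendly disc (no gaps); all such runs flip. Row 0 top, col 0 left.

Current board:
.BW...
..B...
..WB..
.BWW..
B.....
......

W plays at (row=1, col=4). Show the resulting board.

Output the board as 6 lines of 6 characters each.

Answer: .BW...
..B.W.
..WW..
.BWW..
B.....
......

Derivation:
Place W at (1,4); scan 8 dirs for brackets.
Dir NW: first cell '.' (not opp) -> no flip
Dir N: first cell '.' (not opp) -> no flip
Dir NE: first cell '.' (not opp) -> no flip
Dir W: first cell '.' (not opp) -> no flip
Dir E: first cell '.' (not opp) -> no flip
Dir SW: opp run (2,3) capped by W -> flip
Dir S: first cell '.' (not opp) -> no flip
Dir SE: first cell '.' (not opp) -> no flip
All flips: (2,3)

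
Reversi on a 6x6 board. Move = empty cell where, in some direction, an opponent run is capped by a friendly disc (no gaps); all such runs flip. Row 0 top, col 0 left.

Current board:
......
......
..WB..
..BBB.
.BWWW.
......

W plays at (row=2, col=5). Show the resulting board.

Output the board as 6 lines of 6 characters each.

Answer: ......
......
..WB.W
..BBW.
.BWWW.
......

Derivation:
Place W at (2,5); scan 8 dirs for brackets.
Dir NW: first cell '.' (not opp) -> no flip
Dir N: first cell '.' (not opp) -> no flip
Dir NE: edge -> no flip
Dir W: first cell '.' (not opp) -> no flip
Dir E: edge -> no flip
Dir SW: opp run (3,4) capped by W -> flip
Dir S: first cell '.' (not opp) -> no flip
Dir SE: edge -> no flip
All flips: (3,4)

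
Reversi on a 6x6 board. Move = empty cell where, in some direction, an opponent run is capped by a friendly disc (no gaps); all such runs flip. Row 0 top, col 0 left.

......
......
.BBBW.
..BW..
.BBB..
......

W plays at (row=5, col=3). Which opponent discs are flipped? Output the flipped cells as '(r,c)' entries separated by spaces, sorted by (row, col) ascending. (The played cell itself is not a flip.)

Answer: (4,3)

Derivation:
Dir NW: opp run (4,2), next='.' -> no flip
Dir N: opp run (4,3) capped by W -> flip
Dir NE: first cell '.' (not opp) -> no flip
Dir W: first cell '.' (not opp) -> no flip
Dir E: first cell '.' (not opp) -> no flip
Dir SW: edge -> no flip
Dir S: edge -> no flip
Dir SE: edge -> no flip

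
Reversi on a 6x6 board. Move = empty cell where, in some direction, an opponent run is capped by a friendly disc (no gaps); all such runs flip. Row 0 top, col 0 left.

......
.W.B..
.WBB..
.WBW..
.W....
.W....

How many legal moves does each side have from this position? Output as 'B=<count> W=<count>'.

Answer: B=9 W=5

Derivation:
-- B to move --
(0,0): flips 1 -> legal
(0,1): no bracket -> illegal
(0,2): no bracket -> illegal
(1,0): flips 1 -> legal
(1,2): no bracket -> illegal
(2,0): flips 1 -> legal
(2,4): no bracket -> illegal
(3,0): flips 1 -> legal
(3,4): flips 1 -> legal
(4,0): flips 1 -> legal
(4,2): no bracket -> illegal
(4,3): flips 1 -> legal
(4,4): flips 1 -> legal
(5,0): flips 1 -> legal
(5,2): no bracket -> illegal
B mobility = 9
-- W to move --
(0,2): no bracket -> illegal
(0,3): flips 2 -> legal
(0,4): flips 2 -> legal
(1,2): no bracket -> illegal
(1,4): flips 2 -> legal
(2,4): flips 2 -> legal
(3,4): no bracket -> illegal
(4,2): no bracket -> illegal
(4,3): flips 1 -> legal
W mobility = 5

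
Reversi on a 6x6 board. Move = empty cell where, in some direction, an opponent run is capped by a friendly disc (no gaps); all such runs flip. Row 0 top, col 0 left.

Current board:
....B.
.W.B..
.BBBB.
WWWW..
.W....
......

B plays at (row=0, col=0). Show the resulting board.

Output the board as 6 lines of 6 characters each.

Place B at (0,0); scan 8 dirs for brackets.
Dir NW: edge -> no flip
Dir N: edge -> no flip
Dir NE: edge -> no flip
Dir W: edge -> no flip
Dir E: first cell '.' (not opp) -> no flip
Dir SW: edge -> no flip
Dir S: first cell '.' (not opp) -> no flip
Dir SE: opp run (1,1) capped by B -> flip
All flips: (1,1)

Answer: B...B.
.B.B..
.BBBB.
WWWW..
.W....
......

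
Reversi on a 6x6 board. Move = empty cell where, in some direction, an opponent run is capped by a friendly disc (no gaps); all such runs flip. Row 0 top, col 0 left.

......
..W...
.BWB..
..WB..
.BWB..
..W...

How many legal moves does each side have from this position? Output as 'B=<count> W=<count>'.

Answer: B=5 W=10

Derivation:
-- B to move --
(0,1): flips 1 -> legal
(0,2): no bracket -> illegal
(0,3): flips 1 -> legal
(1,1): flips 1 -> legal
(1,3): no bracket -> illegal
(3,1): flips 1 -> legal
(5,1): flips 1 -> legal
(5,3): no bracket -> illegal
B mobility = 5
-- W to move --
(1,0): flips 1 -> legal
(1,1): no bracket -> illegal
(1,3): no bracket -> illegal
(1,4): flips 1 -> legal
(2,0): flips 1 -> legal
(2,4): flips 2 -> legal
(3,0): flips 2 -> legal
(3,1): no bracket -> illegal
(3,4): flips 3 -> legal
(4,0): flips 1 -> legal
(4,4): flips 2 -> legal
(5,0): flips 1 -> legal
(5,1): no bracket -> illegal
(5,3): no bracket -> illegal
(5,4): flips 1 -> legal
W mobility = 10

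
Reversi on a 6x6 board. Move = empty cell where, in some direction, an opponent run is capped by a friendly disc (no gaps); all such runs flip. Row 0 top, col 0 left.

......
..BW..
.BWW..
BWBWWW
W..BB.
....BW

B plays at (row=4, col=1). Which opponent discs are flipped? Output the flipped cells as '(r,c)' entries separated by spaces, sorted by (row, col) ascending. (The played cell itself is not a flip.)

Dir NW: first cell 'B' (not opp) -> no flip
Dir N: opp run (3,1) capped by B -> flip
Dir NE: first cell 'B' (not opp) -> no flip
Dir W: opp run (4,0), next=edge -> no flip
Dir E: first cell '.' (not opp) -> no flip
Dir SW: first cell '.' (not opp) -> no flip
Dir S: first cell '.' (not opp) -> no flip
Dir SE: first cell '.' (not opp) -> no flip

Answer: (3,1)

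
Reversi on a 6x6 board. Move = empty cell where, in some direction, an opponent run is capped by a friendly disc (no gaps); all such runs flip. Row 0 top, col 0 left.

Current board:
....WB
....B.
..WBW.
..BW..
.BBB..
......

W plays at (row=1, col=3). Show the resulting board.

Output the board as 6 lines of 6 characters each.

Place W at (1,3); scan 8 dirs for brackets.
Dir NW: first cell '.' (not opp) -> no flip
Dir N: first cell '.' (not opp) -> no flip
Dir NE: first cell 'W' (not opp) -> no flip
Dir W: first cell '.' (not opp) -> no flip
Dir E: opp run (1,4), next='.' -> no flip
Dir SW: first cell 'W' (not opp) -> no flip
Dir S: opp run (2,3) capped by W -> flip
Dir SE: first cell 'W' (not opp) -> no flip
All flips: (2,3)

Answer: ....WB
...WB.
..WWW.
..BW..
.BBB..
......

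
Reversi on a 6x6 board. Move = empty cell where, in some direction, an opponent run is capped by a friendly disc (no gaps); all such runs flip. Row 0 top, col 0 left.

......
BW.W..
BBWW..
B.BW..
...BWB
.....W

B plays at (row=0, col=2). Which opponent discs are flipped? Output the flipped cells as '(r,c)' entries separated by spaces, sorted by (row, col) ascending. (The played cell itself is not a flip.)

Dir NW: edge -> no flip
Dir N: edge -> no flip
Dir NE: edge -> no flip
Dir W: first cell '.' (not opp) -> no flip
Dir E: first cell '.' (not opp) -> no flip
Dir SW: opp run (1,1) capped by B -> flip
Dir S: first cell '.' (not opp) -> no flip
Dir SE: opp run (1,3), next='.' -> no flip

Answer: (1,1)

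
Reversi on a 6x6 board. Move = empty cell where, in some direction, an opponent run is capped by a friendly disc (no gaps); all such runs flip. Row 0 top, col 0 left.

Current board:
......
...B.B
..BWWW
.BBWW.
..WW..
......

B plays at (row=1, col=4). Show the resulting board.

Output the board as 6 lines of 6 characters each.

Place B at (1,4); scan 8 dirs for brackets.
Dir NW: first cell '.' (not opp) -> no flip
Dir N: first cell '.' (not opp) -> no flip
Dir NE: first cell '.' (not opp) -> no flip
Dir W: first cell 'B' (not opp) -> no flip
Dir E: first cell 'B' (not opp) -> no flip
Dir SW: opp run (2,3) capped by B -> flip
Dir S: opp run (2,4) (3,4), next='.' -> no flip
Dir SE: opp run (2,5), next=edge -> no flip
All flips: (2,3)

Answer: ......
...BBB
..BBWW
.BBWW.
..WW..
......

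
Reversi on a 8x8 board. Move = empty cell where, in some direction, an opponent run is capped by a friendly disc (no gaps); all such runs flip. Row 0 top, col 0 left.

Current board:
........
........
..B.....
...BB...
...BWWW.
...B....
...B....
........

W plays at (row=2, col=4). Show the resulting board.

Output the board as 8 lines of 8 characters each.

Answer: ........
........
..B.W...
...BW...
...BWWW.
...B....
...B....
........

Derivation:
Place W at (2,4); scan 8 dirs for brackets.
Dir NW: first cell '.' (not opp) -> no flip
Dir N: first cell '.' (not opp) -> no flip
Dir NE: first cell '.' (not opp) -> no flip
Dir W: first cell '.' (not opp) -> no flip
Dir E: first cell '.' (not opp) -> no flip
Dir SW: opp run (3,3), next='.' -> no flip
Dir S: opp run (3,4) capped by W -> flip
Dir SE: first cell '.' (not opp) -> no flip
All flips: (3,4)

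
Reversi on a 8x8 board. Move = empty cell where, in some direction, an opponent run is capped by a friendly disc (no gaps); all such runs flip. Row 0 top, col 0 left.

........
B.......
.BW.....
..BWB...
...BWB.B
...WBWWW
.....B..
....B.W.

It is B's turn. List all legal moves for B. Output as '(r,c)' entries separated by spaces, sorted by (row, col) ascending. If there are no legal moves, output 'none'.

(1,1): no bracket -> illegal
(1,2): flips 1 -> legal
(1,3): no bracket -> illegal
(2,3): flips 2 -> legal
(2,4): no bracket -> illegal
(3,1): no bracket -> illegal
(3,5): no bracket -> illegal
(4,2): no bracket -> illegal
(4,6): no bracket -> illegal
(5,2): flips 1 -> legal
(6,2): no bracket -> illegal
(6,3): flips 1 -> legal
(6,4): no bracket -> illegal
(6,6): no bracket -> illegal
(6,7): flips 2 -> legal
(7,5): no bracket -> illegal
(7,7): no bracket -> illegal

Answer: (1,2) (2,3) (5,2) (6,3) (6,7)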